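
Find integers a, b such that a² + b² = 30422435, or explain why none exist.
Not possible

Factorization: 30422435 = 5 × 17 × 71^3
By Fermat: n is sum of two squares iff every prime p ≡ 3 (mod 4) appears to even power.
Prime(s) ≡ 3 (mod 4) with odd exponent: [(71, 3)]
Therefore 30422435 cannot be expressed as a² + b².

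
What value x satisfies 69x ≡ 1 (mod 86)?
5

gcd(69, 86) = 1, so the inverse exists.
Extended Euclidean algorithm on (86, 69):
86 = 1 × 69 + 17  ⟹  17 = (1)·86 + (-1)·69
69 = 4 × 17 + 1  ⟹  1 = (-4)·86 + (5)·69
So (5)·69 ≡ 1 (mod 86), i.e. 69^(-1) ≡ 5 (mod 86).
Check: 69 × 5 = 345 ≡ 1 (mod 86)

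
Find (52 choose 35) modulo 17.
3

Using Lucas' theorem:
Write n=52 and k=35 in base 17:
n in base 17: [3, 1]
k in base 17: [2, 1]
C(52,35) mod 17 = ∏ C(n_i, k_i) mod 17
Digit binomials (mod 17): C(3,2) = 3; C(1,1) = 1
Product: 3 × 1 = 3 ≡ 3 (mod 17)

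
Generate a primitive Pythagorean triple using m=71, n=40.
(3441, 5680, 6641)

Euclid's formula: a = m² - n², b = 2mn, c = m² + n²
m = 71, n = 40
a = 71² - 40² = 5041 - 1600 = 3441
b = 2 × 71 × 40 = 5680
c = 71² + 40² = 5041 + 1600 = 6641
Verification: 3441² + 5680² = 11840481 + 32262400 = 44102881 = 6641² ✓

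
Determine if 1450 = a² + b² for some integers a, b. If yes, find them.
9² + 37² (a=9, b=37)

Factorization: 1450 = 2 × 5^2 × 29
By Fermat: n is sum of two squares iff every prime p ≡ 3 (mod 4) appears to even power.
All primes ≡ 3 (mod 4) appear to even power.
Search a = 0, 1, 2, … for 1450 - a² a perfect square: first hit at a = 9: 1450 - 81 = 1369 = 37².
1450 = 9² + 37² = 81 + 1369 ✓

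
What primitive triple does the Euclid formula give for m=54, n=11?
(2795, 1188, 3037)

Euclid's formula: a = m² - n², b = 2mn, c = m² + n²
m = 54, n = 11
a = 54² - 11² = 2916 - 121 = 2795
b = 2 × 54 × 11 = 1188
c = 54² + 11² = 2916 + 121 = 3037
Verification: 2795² + 1188² = 7812025 + 1411344 = 9223369 = 3037² ✓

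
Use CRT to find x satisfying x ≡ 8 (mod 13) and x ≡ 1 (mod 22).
177

Using Chinese Remainder Theorem:
M = 13 × 22 = 286
M1 = 22, M2 = 13
y1 = 22^(-1) mod 13 = 3
y2 = 13^(-1) mod 22 = 17
x = (8×22×3 + 1×13×17) mod 286 = 177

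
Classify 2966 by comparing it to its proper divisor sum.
deficient

Proper divisors of 2966: sum = 1 + 2 + 1483 = 1486
Since 1486 < 2966, 2966 is deficient.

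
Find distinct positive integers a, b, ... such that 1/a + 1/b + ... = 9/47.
1/6 + 1/41 + 1/2313 + 1/8914302

Greedy algorithm:
9/47: ceiling(47/9) = 6, use 1/6
7/282: ceiling(282/7) = 41, use 1/41
5/11562: ceiling(11562/5) = 2313, use 1/2313
1/8914302: ceiling(8914302/1) = 8914302, use 1/8914302
Result: 9/47 = 1/6 + 1/41 + 1/2313 + 1/8914302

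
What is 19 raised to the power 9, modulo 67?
14

Repeated squaring. Binary of 9 = 1001.
19^1 ≡ 19 (mod 67); 19^2 ≡ 26 (mod 67); 19^4 ≡ 6 (mod 67); 19^8 ≡ 36 (mod 67)
19^9 = 19^1 × 19^8 ≡ 14 (mod 67)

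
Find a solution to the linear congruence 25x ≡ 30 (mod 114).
x ≡ 24 (mod 114)

gcd(25, 114) = 1, which divides 30, so solutions exist.
Find 25^(-1) mod 114 by the extended Euclidean algorithm:
114 = 4 × 25 + 14  ⟹  14 = (1)·114 + (-4)·25
25 = 1 × 14 + 11  ⟹  11 = (-1)·114 + (5)·25
14 = 1 × 11 + 3  ⟹  3 = (2)·114 + (-9)·25
11 = 3 × 3 + 2  ⟹  2 = (-7)·114 + (32)·25
3 = 1 × 2 + 1  ⟹  1 = (9)·114 + (-41)·25
So (-41)·25 ≡ 1 (mod 114), i.e. 25^(-1) ≡ -41 ≡ 73 (mod 114).
x ≡ 73 × 30 = 2190 ≡ 24 (mod 114).
Check: 25 × 24 = 600 ≡ 30 (mod 114).
Unique solution: x ≡ 24 (mod 114)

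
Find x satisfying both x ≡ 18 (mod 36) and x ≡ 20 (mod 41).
594

Using Chinese Remainder Theorem:
M = 36 × 41 = 1476
M1 = 41, M2 = 36
y1 = 41^(-1) mod 36 = 29
y2 = 36^(-1) mod 41 = 8
x = (18×41×29 + 20×36×8) mod 1476 = 594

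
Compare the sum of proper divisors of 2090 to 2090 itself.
abundant

Proper divisors of 2090: sum = 1 + 2 + 5 + 10 + 11 + 19 + 22 + 38 + 55 + 95 + 110 + 190 + 209 + 418 + 1045 = 2230
Since 2230 > 2090, 2090 is abundant.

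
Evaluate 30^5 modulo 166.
90

Repeated squaring. Binary of 5 = 101.
30^1 ≡ 30 (mod 166); 30^2 ≡ 70 (mod 166); 30^4 ≡ 86 (mod 166)
30^5 = 30^1 × 30^4 ≡ 90 (mod 166)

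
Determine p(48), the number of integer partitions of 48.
147273

p(n) counts ways to write n as a sum of positive integers (order ignored).
Euler's pentagonal recurrence: p(k) = p(k-1) + p(k-2) - p(k-5) - p(k-7) + p(k-12) + p(k-15) - ... (offsets j(3j∓1)/2, signs ++--, p(0)=1, p(<0)=0).
DP table for k = 0..47: p(0)=1, p(1)=1, p(2)=2, p(3)=3, p(4)=5, p(5)=7, p(6)=11, p(7)=15, p(8)=22, p(9)=30, p(10)=42, p(11)=56, p(12)=77, p(13)=101, p(14)=135, p(15)=176, p(16)=231, p(17)=297, p(18)=385, p(19)=490, p(20)=627, p(21)=792, p(22)=1002, p(23)=1255, p(24)=1575, p(25)=1958, p(26)=2436, p(27)=3010, p(28)=3718, p(29)=4565, p(30)=5604, p(31)=6842, p(32)=8349, p(33)=10143, p(34)=12310, p(35)=14883, p(36)=17977, p(37)=21637, p(38)=26015, p(39)=31185, p(40)=37338, p(41)=44583, p(42)=53174, p(43)=63261, p(44)=75175, p(45)=89134, p(46)=105558, p(47)=124754.
Final step: p(48) = p(47) + p(46) - p(43) - p(41) + p(36) + p(33) - p(26) - p(22) + p(13) + p(8)
= 124754 + 105558 - 63261 - 44583 + 17977 + 10143 - 2436 - 1002 + 101 + 22
= 147273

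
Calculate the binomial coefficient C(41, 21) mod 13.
0

Using Lucas' theorem:
Write n=41 and k=21 in base 13:
n in base 13: [3, 2]
k in base 13: [1, 8]
C(41,21) mod 13 = ∏ C(n_i, k_i) mod 13
Digit binomials (mod 13): C(3,1) = 3; C(2,8) = 0 (k_i > n_i)
Product: 3 × 0 = 0 ≡ 0 (mod 13)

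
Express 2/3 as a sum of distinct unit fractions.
1/2 + 1/6

Greedy algorithm:
2/3: ceiling(3/2) = 2, use 1/2
1/6: ceiling(6/1) = 6, use 1/6
Result: 2/3 = 1/2 + 1/6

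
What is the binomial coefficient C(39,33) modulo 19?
0

Using Lucas' theorem:
Write n=39 and k=33 in base 19:
n in base 19: [2, 1]
k in base 19: [1, 14]
C(39,33) mod 19 = ∏ C(n_i, k_i) mod 19
Digit binomials (mod 19): C(2,1) = 2; C(1,14) = 0 (k_i > n_i)
Product: 2 × 0 = 0 ≡ 0 (mod 19)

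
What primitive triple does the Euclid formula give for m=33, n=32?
(65, 2112, 2113)

Euclid's formula: a = m² - n², b = 2mn, c = m² + n²
m = 33, n = 32
a = 33² - 32² = 1089 - 1024 = 65
b = 2 × 33 × 32 = 2112
c = 33² + 32² = 1089 + 1024 = 2113
Verification: 65² + 2112² = 4225 + 4460544 = 4464769 = 2113² ✓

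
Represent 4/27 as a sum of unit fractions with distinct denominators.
1/7 + 1/189

Greedy algorithm:
4/27: ceiling(27/4) = 7, use 1/7
1/189: ceiling(189/1) = 189, use 1/189
Result: 4/27 = 1/7 + 1/189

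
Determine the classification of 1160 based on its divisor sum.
abundant

Proper divisors of 1160: sum = 1 + 2 + 4 + 5 + 8 + 10 + 20 + 29 + 40 + 58 + 116 + 145 + 232 + 290 + 580 = 1540
Since 1540 > 1160, 1160 is abundant.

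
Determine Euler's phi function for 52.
24

52 = 2^2 × 13
φ(n) = n × ∏(1 - 1/p) for each prime p dividing n
φ(52) = 52 × (1 - 1/2) × (1 - 1/13) = 24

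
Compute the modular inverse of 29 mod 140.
29

gcd(29, 140) = 1, so the inverse exists.
Extended Euclidean algorithm on (140, 29):
140 = 4 × 29 + 24  ⟹  24 = (1)·140 + (-4)·29
29 = 1 × 24 + 5  ⟹  5 = (-1)·140 + (5)·29
24 = 4 × 5 + 4  ⟹  4 = (5)·140 + (-24)·29
5 = 1 × 4 + 1  ⟹  1 = (-6)·140 + (29)·29
So (29)·29 ≡ 1 (mod 140), i.e. 29^(-1) ≡ 29 (mod 140).
Check: 29 × 29 = 841 ≡ 1 (mod 140)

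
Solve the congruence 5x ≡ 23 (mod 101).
x ≡ 45 (mod 101)

gcd(5, 101) = 1, which divides 23, so solutions exist.
Find 5^(-1) mod 101 by the extended Euclidean algorithm:
101 = 20 × 5 + 1  ⟹  1 = (1)·101 + (-20)·5
So (-20)·5 ≡ 1 (mod 101), i.e. 5^(-1) ≡ -20 ≡ 81 (mod 101).
x ≡ 81 × 23 = 1863 ≡ 45 (mod 101).
Check: 5 × 45 = 225 ≡ 23 (mod 101).
Unique solution: x ≡ 45 (mod 101)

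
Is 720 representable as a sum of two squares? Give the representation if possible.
12² + 24² (a=12, b=24)

Factorization: 720 = 2^4 × 3^2 × 5
By Fermat: n is sum of two squares iff every prime p ≡ 3 (mod 4) appears to even power.
All primes ≡ 3 (mod 4) appear to even power.
Search a = 0, 1, 2, … for 720 - a² a perfect square: first hit at a = 12: 720 - 144 = 576 = 24².
720 = 12² + 24² = 144 + 576 ✓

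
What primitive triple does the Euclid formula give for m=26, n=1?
(675, 52, 677)

Euclid's formula: a = m² - n², b = 2mn, c = m² + n²
m = 26, n = 1
a = 26² - 1² = 676 - 1 = 675
b = 2 × 26 × 1 = 52
c = 26² + 1² = 676 + 1 = 677
Verification: 675² + 52² = 455625 + 2704 = 458329 = 677² ✓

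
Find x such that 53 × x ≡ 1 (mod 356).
309

gcd(53, 356) = 1, so the inverse exists.
Extended Euclidean algorithm on (356, 53):
356 = 6 × 53 + 38  ⟹  38 = (1)·356 + (-6)·53
53 = 1 × 38 + 15  ⟹  15 = (-1)·356 + (7)·53
38 = 2 × 15 + 8  ⟹  8 = (3)·356 + (-20)·53
15 = 1 × 8 + 7  ⟹  7 = (-4)·356 + (27)·53
8 = 1 × 7 + 1  ⟹  1 = (7)·356 + (-47)·53
So (-47)·53 ≡ 1 (mod 356), i.e. 53^(-1) ≡ -47 ≡ 309 (mod 356).
Check: 53 × 309 = 16377 ≡ 1 (mod 356)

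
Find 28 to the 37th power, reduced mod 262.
102

Repeated squaring. Binary of 37 = 100101.
28^1 ≡ 28 (mod 262); 28^2 ≡ 260 (mod 262); 28^4 ≡ 4 (mod 262); 28^8 ≡ 16 (mod 262); 28^16 ≡ 256 (mod 262); 28^32 ≡ 36 (mod 262)
28^37 = 28^1 × 28^4 × 28^32 ≡ 102 (mod 262)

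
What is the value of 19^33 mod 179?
4

Repeated squaring. Binary of 33 = 100001.
19^1 ≡ 19 (mod 179); 19^2 ≡ 3 (mod 179); 19^4 ≡ 9 (mod 179); 19^8 ≡ 81 (mod 179); 19^16 ≡ 117 (mod 179); 19^32 ≡ 85 (mod 179)
19^33 = 19^1 × 19^32 ≡ 4 (mod 179)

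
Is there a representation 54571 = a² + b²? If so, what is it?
Not possible

Factorization: 54571 = 11^3 × 41
By Fermat: n is sum of two squares iff every prime p ≡ 3 (mod 4) appears to even power.
Prime(s) ≡ 3 (mod 4) with odd exponent: [(11, 3)]
Therefore 54571 cannot be expressed as a² + b².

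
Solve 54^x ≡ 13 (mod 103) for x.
60

Baby-step giant-step with step n = ⌈√103⌉ = 11.
Baby steps 54^j mod 103 (j:value) for j=0..10: 0:1, 1:54, 2:32, 3:80, 4:97, 5:88, 6:14, 7:35, 8:36, 9:90, 10:19.
Giant-step multiplier: 54^(-11) ≡ 54^(102-11) = 54^91 ≡ 77 (mod 103).
Giant steps γ_i = 13·77^i mod 103: γ_0=13, γ_1=74, γ_2=33, γ_3=69, γ_4=60, γ_5=88 (in table at j=5).
x = i·n + j = 5·11 + 5 = 60.
Check: 54^60 ≡ 13 (mod 103).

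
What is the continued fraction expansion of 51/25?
[2; 25]

Euclidean algorithm steps:
51 = 2 × 25 + 1
25 = 25 × 1 + 0
Continued fraction: [2; 25]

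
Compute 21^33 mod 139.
39

Repeated squaring. Binary of 33 = 100001.
21^1 ≡ 21 (mod 139); 21^2 ≡ 24 (mod 139); 21^4 ≡ 20 (mod 139); 21^8 ≡ 122 (mod 139); 21^16 ≡ 11 (mod 139); 21^32 ≡ 121 (mod 139)
21^33 = 21^1 × 21^32 ≡ 39 (mod 139)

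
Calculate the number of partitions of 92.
72533807

p(n) counts ways to write n as a sum of positive integers (order ignored).
Euler's pentagonal recurrence: p(k) = p(k-1) + p(k-2) - p(k-5) - p(k-7) + p(k-12) + p(k-15) - ... (offsets j(3j∓1)/2, signs ++--, p(0)=1, p(<0)=0).
DP table for k = 0..91: p(0)=1, p(1)=1, p(2)=2, p(3)=3, p(4)=5, p(5)=7, p(6)=11, p(7)=15, p(8)=22, p(9)=30, p(10)=42, p(11)=56, p(12)=77, p(13)=101, p(14)=135, p(15)=176, p(16)=231, p(17)=297, p(18)=385, p(19)=490, p(20)=627, p(21)=792, p(22)=1002, p(23)=1255, p(24)=1575, p(25)=1958, p(26)=2436, p(27)=3010, p(28)=3718, p(29)=4565, p(30)=5604, p(31)=6842, p(32)=8349, p(33)=10143, p(34)=12310, p(35)=14883, p(36)=17977, p(37)=21637, p(38)=26015, p(39)=31185, p(40)=37338, p(41)=44583, p(42)=53174, p(43)=63261, p(44)=75175, p(45)=89134, p(46)=105558, p(47)=124754, p(48)=147273, p(49)=173525, p(50)=204226, p(51)=239943, p(52)=281589, p(53)=329931, p(54)=386155, p(55)=451276, p(56)=526823, p(57)=614154, p(58)=715220, p(59)=831820, p(60)=966467, p(61)=1121505, p(62)=1300156, p(63)=1505499, p(64)=1741630, p(65)=2012558, p(66)=2323520, p(67)=2679689, p(68)=3087735, p(69)=3554345, p(70)=4087968, p(71)=4697205, p(72)=5392783, p(73)=6185689, p(74)=7089500, p(75)=8118264, p(76)=9289091, p(77)=10619863, p(78)=12132164, p(79)=13848650, p(80)=15796476, p(81)=18004327, p(82)=20506255, p(83)=23338469, p(84)=26543660, p(85)=30167357, p(86)=34262962, p(87)=38887673, p(88)=44108109, p(89)=49995925, p(90)=56634173, p(91)=64112359.
Final step: p(92) = p(91) + p(90) - p(87) - p(85) + p(80) + p(77) - p(70) - p(66) + p(57) + p(52) - p(41) - p(35) + p(22) + p(15) - p(0)
= 64112359 + 56634173 - 38887673 - 30167357 + 15796476 + 10619863 - 4087968 - 2323520 + 614154 + 281589 - 44583 - 14883 + 1002 + 176 - 1
= 72533807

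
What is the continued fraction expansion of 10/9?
[1; 9]

Euclidean algorithm steps:
10 = 1 × 9 + 1
9 = 9 × 1 + 0
Continued fraction: [1; 9]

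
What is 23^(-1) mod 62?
27

gcd(23, 62) = 1, so the inverse exists.
Extended Euclidean algorithm on (62, 23):
62 = 2 × 23 + 16  ⟹  16 = (1)·62 + (-2)·23
23 = 1 × 16 + 7  ⟹  7 = (-1)·62 + (3)·23
16 = 2 × 7 + 2  ⟹  2 = (3)·62 + (-8)·23
7 = 3 × 2 + 1  ⟹  1 = (-10)·62 + (27)·23
So (27)·23 ≡ 1 (mod 62), i.e. 23^(-1) ≡ 27 (mod 62).
Check: 23 × 27 = 621 ≡ 1 (mod 62)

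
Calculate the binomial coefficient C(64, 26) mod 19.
3

Using Lucas' theorem:
Write n=64 and k=26 in base 19:
n in base 19: [3, 7]
k in base 19: [1, 7]
C(64,26) mod 19 = ∏ C(n_i, k_i) mod 19
Digit binomials (mod 19): C(3,1) = 3; C(7,7) = 1
Product: 3 × 1 = 3 ≡ 3 (mod 19)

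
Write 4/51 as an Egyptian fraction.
1/13 + 1/663

Greedy algorithm:
4/51: ceiling(51/4) = 13, use 1/13
1/663: ceiling(663/1) = 663, use 1/663
Result: 4/51 = 1/13 + 1/663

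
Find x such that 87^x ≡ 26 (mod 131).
53

Baby-step giant-step with step n = ⌈√131⌉ = 12.
Baby steps 87^j mod 131 (j:value) for j=0..11: 0:1, 1:87, 2:102, 3:97, 4:55, 5:69, 6:108, 7:95, 8:12, 9:127, 10:45, 11:116.
Giant-step multiplier: 87^(-12) ≡ 87^(130-12) = 87^118 ≡ 105 (mod 131).
Giant steps γ_i = 26·105^i mod 131: γ_0=26, γ_1=110, γ_2=22, γ_3=83, γ_4=69 (in table at j=5).
x = i·n + j = 4·12 + 5 = 53.
Check: 87^53 ≡ 26 (mod 131).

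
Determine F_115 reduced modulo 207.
41

Matrix identity: Q^n = [[F_(n+1), F_n], [F_n, F_(n-1)]] with Q = [[1,1],[1,0]].
n = 115 = 1110011₂. Square-and-multiply, entries mod 207:
Q^1 = [[1,1],[1,0]]
Q^3 = (Q^1)²·Q = [[3,2],[2,1]]
Q^7 = (Q^3)²·Q = [[21,13],[13,8]]
Q^14 = (Q^7)² = [[196,170],[170,26]]
Q^28 = (Q^14)² = [[41,66],[66,182]]
Q^57 = (Q^28)²·Q = [[55,34],[34,21]]
Q^115 = (Q^57)²·Q = [[141,41],[41,100]]
F_115 mod 207 = Q^115[0][1] = 41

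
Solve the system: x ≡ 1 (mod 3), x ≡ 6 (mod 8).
22

Using Chinese Remainder Theorem:
M = 3 × 8 = 24
M1 = 8, M2 = 3
y1 = 8^(-1) mod 3 = 2
y2 = 3^(-1) mod 8 = 3
x = (1×8×2 + 6×3×3) mod 24 = 22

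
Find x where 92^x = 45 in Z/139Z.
120

Baby-step giant-step with step n = ⌈√139⌉ = 12.
Baby steps 92^j mod 139 (j:value) for j=0..11: 0:1, 1:92, 2:124, 3:10, 4:86, 5:128, 6:100, 7:26, 8:29, 9:27, 10:121, 11:12.
Giant-step multiplier: 92^(-12) ≡ 92^(138-12) = 92^126 ≡ 52 (mod 139).
Giant steps γ_i = 45·52^i mod 139: γ_0=45, γ_1=116, γ_2=55, γ_3=80, γ_4=129, γ_5=36, γ_6=65, γ_7=44, γ_8=64, γ_9=131, γ_10=1 (in table at j=0).
x = i·n + j = 10·12 + 0 = 120.
Check: 92^120 ≡ 45 (mod 139).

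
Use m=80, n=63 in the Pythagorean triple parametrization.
(2431, 10080, 10369)

Euclid's formula: a = m² - n², b = 2mn, c = m² + n²
m = 80, n = 63
a = 80² - 63² = 6400 - 3969 = 2431
b = 2 × 80 × 63 = 10080
c = 80² + 63² = 6400 + 3969 = 10369
Verification: 2431² + 10080² = 5909761 + 101606400 = 107516161 = 10369² ✓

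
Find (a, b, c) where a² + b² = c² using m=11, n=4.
(105, 88, 137)

Euclid's formula: a = m² - n², b = 2mn, c = m² + n²
m = 11, n = 4
a = 11² - 4² = 121 - 16 = 105
b = 2 × 11 × 4 = 88
c = 11² + 4² = 121 + 16 = 137
Verification: 105² + 88² = 11025 + 7744 = 18769 = 137² ✓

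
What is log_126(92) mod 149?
61

Baby-step giant-step with step n = ⌈√149⌉ = 13.
Baby steps 126^j mod 149 (j:value) for j=0..12: 0:1, 1:126, 2:82, 3:51, 4:19, 5:10, 6:68, 7:75, 8:63, 9:41, 10:100, 11:84, 12:5.
Giant-step multiplier: 126^(-13) ≡ 126^(148-13) = 126^135 ≡ 57 (mod 149).
Giant steps γ_i = 92·57^i mod 149: γ_0=92, γ_1=29, γ_2=14, γ_3=53, γ_4=41 (in table at j=9).
x = i·n + j = 4·13 + 9 = 61.
Check: 126^61 ≡ 92 (mod 149).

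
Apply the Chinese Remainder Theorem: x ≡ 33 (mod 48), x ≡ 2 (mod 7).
177

Using Chinese Remainder Theorem:
M = 48 × 7 = 336
M1 = 7, M2 = 48
y1 = 7^(-1) mod 48 = 7
y2 = 48^(-1) mod 7 = 6
x = (33×7×7 + 2×48×6) mod 336 = 177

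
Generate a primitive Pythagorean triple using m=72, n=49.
(2783, 7056, 7585)

Euclid's formula: a = m² - n², b = 2mn, c = m² + n²
m = 72, n = 49
a = 72² - 49² = 5184 - 2401 = 2783
b = 2 × 72 × 49 = 7056
c = 72² + 49² = 5184 + 2401 = 7585
Verification: 2783² + 7056² = 7745089 + 49787136 = 57532225 = 7585² ✓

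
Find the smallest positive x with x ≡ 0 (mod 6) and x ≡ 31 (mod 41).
72

Using Chinese Remainder Theorem:
M = 6 × 41 = 246
M1 = 41, M2 = 6
y1 = 41^(-1) mod 6 = 5
y2 = 6^(-1) mod 41 = 7
x = (0×41×5 + 31×6×7) mod 246 = 72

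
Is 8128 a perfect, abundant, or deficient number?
perfect

Proper divisors of 8128: sum = 1 + 2 + 4 + 8 + 16 + 32 + 64 + 127 + 254 + 508 + 1016 + 2032 + 4064 = 8128
Since 8128 = 8128, 8128 is perfect.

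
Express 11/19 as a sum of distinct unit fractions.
1/2 + 1/13 + 1/494

Greedy algorithm:
11/19: ceiling(19/11) = 2, use 1/2
3/38: ceiling(38/3) = 13, use 1/13
1/494: ceiling(494/1) = 494, use 1/494
Result: 11/19 = 1/2 + 1/13 + 1/494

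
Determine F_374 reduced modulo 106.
3

Matrix identity: Q^n = [[F_(n+1), F_n], [F_n, F_(n-1)]] with Q = [[1,1],[1,0]].
n = 374 = 101110110₂. Square-and-multiply, entries mod 106:
Q^1 = [[1,1],[1,0]]
Q^2 = (Q^1)² = [[2,1],[1,1]]
Q^5 = (Q^2)²·Q = [[8,5],[5,3]]
Q^11 = (Q^5)²·Q = [[38,89],[89,55]]
Q^23 = (Q^11)²·Q = [[46,37],[37,9]]
Q^46 = (Q^23)² = [[93,21],[21,72]]
Q^93 = (Q^46)²·Q = [[47,80],[80,73]]
Q^187 = (Q^93)²·Q = [[83,23],[23,60]]
Q^374 = (Q^187)² = [[104,3],[3,101]]
F_374 mod 106 = Q^374[0][1] = 3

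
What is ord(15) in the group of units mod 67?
11

67 is prime, so ord(15) divides φ(67) = 66.
Divisors of 66: 1, 2, 3, 6, 11, 22, 33, 66.
Repeated squaring: 15^1 ≡ 15, 15^2 ≡ 24, 15^4 ≡ 40, 15^8 ≡ 59, 15^16 ≡ 64, 15^32 ≡ 9, 15^64 ≡ 14 (mod 67).
Test 15^d mod 67 for each divisor d in increasing order:
15^1 ≡ 15
15^2 ≡ 24
15^3 = 15^2·15^1 ≡ 25
15^6 = 15^4·15^2 ≡ 22
15^11 = 15^8·15^2·15^1 ≡ 1  ← first divisor giving 1
The order is 11.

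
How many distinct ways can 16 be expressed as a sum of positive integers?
231

p(n) counts ways to write n as a sum of positive integers (order ignored).
Euler's pentagonal recurrence: p(k) = p(k-1) + p(k-2) - p(k-5) - p(k-7) + p(k-12) + p(k-15) - ... (offsets j(3j∓1)/2, signs ++--, p(0)=1, p(<0)=0).
DP table for k = 0..15: p(0)=1, p(1)=1, p(2)=2, p(3)=3, p(4)=5, p(5)=7, p(6)=11, p(7)=15, p(8)=22, p(9)=30, p(10)=42, p(11)=56, p(12)=77, p(13)=101, p(14)=135, p(15)=176.
Final step: p(16) = p(15) + p(14) - p(11) - p(9) + p(4) + p(1)
= 176 + 135 - 56 - 30 + 5 + 1
= 231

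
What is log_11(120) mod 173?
3

Baby-step giant-step with step n = ⌈√173⌉ = 14.
Baby steps 11^j mod 173 (j:value) for j=0..13: 0:1, 1:11, 2:121, 3:120, 4:109, 5:161, 6:41, 7:105, 8:117, 9:76, 10:144, 11:27, 12:124, 13:153.
h = 120 is already in the table at j=3, so x = 3.
Check: 11^3 ≡ 120 (mod 173).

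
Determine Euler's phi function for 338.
156

338 = 2 × 13^2
φ(n) = n × ∏(1 - 1/p) for each prime p dividing n
φ(338) = 338 × (1 - 1/2) × (1 - 1/13) = 156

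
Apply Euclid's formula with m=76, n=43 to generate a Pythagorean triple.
(3927, 6536, 7625)

Euclid's formula: a = m² - n², b = 2mn, c = m² + n²
m = 76, n = 43
a = 76² - 43² = 5776 - 1849 = 3927
b = 2 × 76 × 43 = 6536
c = 76² + 43² = 5776 + 1849 = 7625
Verification: 3927² + 6536² = 15421329 + 42719296 = 58140625 = 7625² ✓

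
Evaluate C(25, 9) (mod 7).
4

Using Lucas' theorem:
Write n=25 and k=9 in base 7:
n in base 7: [3, 4]
k in base 7: [1, 2]
C(25,9) mod 7 = ∏ C(n_i, k_i) mod 7
Digit binomials (mod 7): C(3,1) = 3; C(4,2) = 6
Product: 3 × 6 = 18 ≡ 4 (mod 7)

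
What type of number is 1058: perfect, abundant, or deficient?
deficient

Proper divisors of 1058: sum = 1 + 2 + 23 + 46 + 529 = 601
Since 601 < 1058, 1058 is deficient.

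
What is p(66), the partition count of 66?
2323520

p(n) counts ways to write n as a sum of positive integers (order ignored).
Euler's pentagonal recurrence: p(k) = p(k-1) + p(k-2) - p(k-5) - p(k-7) + p(k-12) + p(k-15) - ... (offsets j(3j∓1)/2, signs ++--, p(0)=1, p(<0)=0).
DP table for k = 0..65: p(0)=1, p(1)=1, p(2)=2, p(3)=3, p(4)=5, p(5)=7, p(6)=11, p(7)=15, p(8)=22, p(9)=30, p(10)=42, p(11)=56, p(12)=77, p(13)=101, p(14)=135, p(15)=176, p(16)=231, p(17)=297, p(18)=385, p(19)=490, p(20)=627, p(21)=792, p(22)=1002, p(23)=1255, p(24)=1575, p(25)=1958, p(26)=2436, p(27)=3010, p(28)=3718, p(29)=4565, p(30)=5604, p(31)=6842, p(32)=8349, p(33)=10143, p(34)=12310, p(35)=14883, p(36)=17977, p(37)=21637, p(38)=26015, p(39)=31185, p(40)=37338, p(41)=44583, p(42)=53174, p(43)=63261, p(44)=75175, p(45)=89134, p(46)=105558, p(47)=124754, p(48)=147273, p(49)=173525, p(50)=204226, p(51)=239943, p(52)=281589, p(53)=329931, p(54)=386155, p(55)=451276, p(56)=526823, p(57)=614154, p(58)=715220, p(59)=831820, p(60)=966467, p(61)=1121505, p(62)=1300156, p(63)=1505499, p(64)=1741630, p(65)=2012558.
Final step: p(66) = p(65) + p(64) - p(61) - p(59) + p(54) + p(51) - p(44) - p(40) + p(31) + p(26) - p(15) - p(9)
= 2012558 + 1741630 - 1121505 - 831820 + 386155 + 239943 - 75175 - 37338 + 6842 + 2436 - 176 - 30
= 2323520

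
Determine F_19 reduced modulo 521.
13

Matrix identity: Q^n = [[F_(n+1), F_n], [F_n, F_(n-1)]] with Q = [[1,1],[1,0]].
n = 19 = 10011₂. Square-and-multiply, entries mod 521:
Q^1 = [[1,1],[1,0]]
Q^2 = (Q^1)² = [[2,1],[1,1]]
Q^4 = (Q^2)² = [[5,3],[3,2]]
Q^9 = (Q^4)²·Q = [[55,34],[34,21]]
Q^19 = (Q^9)²·Q = [[513,13],[13,500]]
F_19 mod 521 = Q^19[0][1] = 13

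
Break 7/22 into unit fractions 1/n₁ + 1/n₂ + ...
1/4 + 1/15 + 1/660

Greedy algorithm:
7/22: ceiling(22/7) = 4, use 1/4
3/44: ceiling(44/3) = 15, use 1/15
1/660: ceiling(660/1) = 660, use 1/660
Result: 7/22 = 1/4 + 1/15 + 1/660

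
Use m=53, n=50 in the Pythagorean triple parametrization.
(309, 5300, 5309)

Euclid's formula: a = m² - n², b = 2mn, c = m² + n²
m = 53, n = 50
a = 53² - 50² = 2809 - 2500 = 309
b = 2 × 53 × 50 = 5300
c = 53² + 50² = 2809 + 2500 = 5309
Verification: 309² + 5300² = 95481 + 28090000 = 28185481 = 5309² ✓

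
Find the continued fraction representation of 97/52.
[1; 1, 6, 2, 3]

Euclidean algorithm steps:
97 = 1 × 52 + 45
52 = 1 × 45 + 7
45 = 6 × 7 + 3
7 = 2 × 3 + 1
3 = 3 × 1 + 0
Continued fraction: [1; 1, 6, 2, 3]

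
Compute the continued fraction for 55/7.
[7; 1, 6]

Euclidean algorithm steps:
55 = 7 × 7 + 6
7 = 1 × 6 + 1
6 = 6 × 1 + 0
Continued fraction: [7; 1, 6]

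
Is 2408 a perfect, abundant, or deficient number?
abundant

Proper divisors of 2408: sum = 1 + 2 + 4 + 7 + 8 + 14 + 28 + 43 + 56 + 86 + 172 + 301 + 344 + 602 + 1204 = 2872
Since 2872 > 2408, 2408 is abundant.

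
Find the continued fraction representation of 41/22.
[1; 1, 6, 3]

Euclidean algorithm steps:
41 = 1 × 22 + 19
22 = 1 × 19 + 3
19 = 6 × 3 + 1
3 = 3 × 1 + 0
Continued fraction: [1; 1, 6, 3]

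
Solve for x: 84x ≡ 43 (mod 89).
x ≡ 27 (mod 89)

gcd(84, 89) = 1, which divides 43, so solutions exist.
Find 84^(-1) mod 89 by the extended Euclidean algorithm:
89 = 1 × 84 + 5  ⟹  5 = (1)·89 + (-1)·84
84 = 16 × 5 + 4  ⟹  4 = (-16)·89 + (17)·84
5 = 1 × 4 + 1  ⟹  1 = (17)·89 + (-18)·84
So (-18)·84 ≡ 1 (mod 89), i.e. 84^(-1) ≡ -18 ≡ 71 (mod 89).
x ≡ 71 × 43 = 3053 ≡ 27 (mod 89).
Check: 84 × 27 = 2268 ≡ 43 (mod 89).
Unique solution: x ≡ 27 (mod 89)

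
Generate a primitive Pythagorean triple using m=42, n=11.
(1643, 924, 1885)

Euclid's formula: a = m² - n², b = 2mn, c = m² + n²
m = 42, n = 11
a = 42² - 11² = 1764 - 121 = 1643
b = 2 × 42 × 11 = 924
c = 42² + 11² = 1764 + 121 = 1885
Verification: 1643² + 924² = 2699449 + 853776 = 3553225 = 1885² ✓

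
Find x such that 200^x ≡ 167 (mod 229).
20

Baby-step giant-step with step n = ⌈√229⌉ = 16.
Baby steps 200^j mod 229 (j:value) for j=0..15: 0:1, 1:200, 2:154, 3:114, 4:129, 5:152, 6:172, 7:50, 8:153, 9:143, 10:204, 11:38, 12:43, 13:127, 14:210, 15:93.
Giant-step multiplier: 200^(-16) ≡ 200^(228-16) = 200^212 ≡ 9 (mod 229).
Giant steps γ_i = 167·9^i mod 229: γ_0=167, γ_1=129 (in table at j=4).
x = i·n + j = 1·16 + 4 = 20.
Check: 200^20 ≡ 167 (mod 229).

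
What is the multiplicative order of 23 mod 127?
126

127 is prime, so ord(23) divides φ(127) = 126.
Divisors of 126: 1, 2, 3, 6, 7, 9, 14, 18, 21, 42, 63, 126.
Repeated squaring: 23^1 ≡ 23, 23^2 ≡ 21, 23^4 ≡ 60, 23^8 ≡ 44, 23^16 ≡ 31, 23^32 ≡ 72, 23^64 ≡ 104 (mod 127).
Test 23^d mod 127 for each divisor d in increasing order:
23^1 ≡ 23
23^2 ≡ 21
23^3 = 23^2·23^1 ≡ 102
23^6 = 23^4·23^2 ≡ 117
23^7 = 23^4·23^2·23^1 ≡ 24
23^9 = 23^8·23^1 ≡ 123
23^14 = 23^8·23^4·23^2 ≡ 68
23^18 = 23^16·23^2 ≡ 16
23^21 = 23^16·23^4·23^1 ≡ 108
23^42 = 23^32·23^8·23^2 ≡ 107
23^63 = 23^32·23^16·23^8·23^4·23^2·23^1 ≡ 126
23^126 = 23^64·23^32·23^16·23^8·23^4·23^2 ≡ 1  ← first divisor giving 1
The order is 126.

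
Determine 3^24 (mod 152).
121

Repeated squaring. Binary of 24 = 11000.
3^1 ≡ 3 (mod 152); 3^2 ≡ 9 (mod 152); 3^4 ≡ 81 (mod 152); 3^8 ≡ 25 (mod 152); 3^16 ≡ 17 (mod 152)
3^24 = 3^8 × 3^16 ≡ 121 (mod 152)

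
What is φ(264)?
80

264 = 2^3 × 3 × 11
φ(n) = n × ∏(1 - 1/p) for each prime p dividing n
φ(264) = 264 × (1 - 1/2) × (1 - 1/3) × (1 - 1/11) = 80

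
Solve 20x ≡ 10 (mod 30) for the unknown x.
x ≡ 2 (mod 3)

gcd(20, 30) = 10, which divides 10, so solutions exist.
Divide through by 10: 2x ≡ 1 (mod 3).
Find 2^(-1) mod 3 by the extended Euclidean algorithm:
3 = 1 × 2 + 1  ⟹  1 = (1)·3 + (-1)·2
So (-1)·2 ≡ 1 (mod 3), i.e. 2^(-1) ≡ -1 ≡ 2 (mod 3).
x ≡ 2 × 1 = 2 ≡ 2 (mod 3).
Check: 20 × 2 = 40 ≡ 10 (mod 30).
x ≡ 2 (mod 3), giving 10 solutions mod 30.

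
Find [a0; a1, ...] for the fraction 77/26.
[2; 1, 25]

Euclidean algorithm steps:
77 = 2 × 26 + 25
26 = 1 × 25 + 1
25 = 25 × 1 + 0
Continued fraction: [2; 1, 25]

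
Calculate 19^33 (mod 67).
1

Repeated squaring. Binary of 33 = 100001.
19^1 ≡ 19 (mod 67); 19^2 ≡ 26 (mod 67); 19^4 ≡ 6 (mod 67); 19^8 ≡ 36 (mod 67); 19^16 ≡ 23 (mod 67); 19^32 ≡ 60 (mod 67)
19^33 = 19^1 × 19^32 ≡ 1 (mod 67)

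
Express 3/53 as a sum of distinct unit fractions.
1/18 + 1/954

Greedy algorithm:
3/53: ceiling(53/3) = 18, use 1/18
1/954: ceiling(954/1) = 954, use 1/954
Result: 3/53 = 1/18 + 1/954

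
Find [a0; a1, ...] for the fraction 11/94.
[0; 8, 1, 1, 5]

Euclidean algorithm steps:
11 = 0 × 94 + 11
94 = 8 × 11 + 6
11 = 1 × 6 + 5
6 = 1 × 5 + 1
5 = 5 × 1 + 0
Continued fraction: [0; 8, 1, 1, 5]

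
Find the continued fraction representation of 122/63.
[1; 1, 14, 1, 3]

Euclidean algorithm steps:
122 = 1 × 63 + 59
63 = 1 × 59 + 4
59 = 14 × 4 + 3
4 = 1 × 3 + 1
3 = 3 × 1 + 0
Continued fraction: [1; 1, 14, 1, 3]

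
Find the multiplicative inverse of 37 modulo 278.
263

gcd(37, 278) = 1, so the inverse exists.
Extended Euclidean algorithm on (278, 37):
278 = 7 × 37 + 19  ⟹  19 = (1)·278 + (-7)·37
37 = 1 × 19 + 18  ⟹  18 = (-1)·278 + (8)·37
19 = 1 × 18 + 1  ⟹  1 = (2)·278 + (-15)·37
So (-15)·37 ≡ 1 (mod 278), i.e. 37^(-1) ≡ -15 ≡ 263 (mod 278).
Check: 37 × 263 = 9731 ≡ 1 (mod 278)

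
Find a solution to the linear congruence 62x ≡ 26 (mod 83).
x ≡ 62 (mod 83)

gcd(62, 83) = 1, which divides 26, so solutions exist.
Find 62^(-1) mod 83 by the extended Euclidean algorithm:
83 = 1 × 62 + 21  ⟹  21 = (1)·83 + (-1)·62
62 = 2 × 21 + 20  ⟹  20 = (-2)·83 + (3)·62
21 = 1 × 20 + 1  ⟹  1 = (3)·83 + (-4)·62
So (-4)·62 ≡ 1 (mod 83), i.e. 62^(-1) ≡ -4 ≡ 79 (mod 83).
x ≡ 79 × 26 = 2054 ≡ 62 (mod 83).
Check: 62 × 62 = 3844 ≡ 26 (mod 83).
Unique solution: x ≡ 62 (mod 83)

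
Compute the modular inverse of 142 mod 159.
28

gcd(142, 159) = 1, so the inverse exists.
Extended Euclidean algorithm on (159, 142):
159 = 1 × 142 + 17  ⟹  17 = (1)·159 + (-1)·142
142 = 8 × 17 + 6  ⟹  6 = (-8)·159 + (9)·142
17 = 2 × 6 + 5  ⟹  5 = (17)·159 + (-19)·142
6 = 1 × 5 + 1  ⟹  1 = (-25)·159 + (28)·142
So (28)·142 ≡ 1 (mod 159), i.e. 142^(-1) ≡ 28 (mod 159).
Check: 142 × 28 = 3976 ≡ 1 (mod 159)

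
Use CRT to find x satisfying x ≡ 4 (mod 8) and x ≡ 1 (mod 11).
12

Using Chinese Remainder Theorem:
M = 8 × 11 = 88
M1 = 11, M2 = 8
y1 = 11^(-1) mod 8 = 3
y2 = 8^(-1) mod 11 = 7
x = (4×11×3 + 1×8×7) mod 88 = 12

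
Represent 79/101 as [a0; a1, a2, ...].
[0; 1, 3, 1, 1, 2, 4]

Euclidean algorithm steps:
79 = 0 × 101 + 79
101 = 1 × 79 + 22
79 = 3 × 22 + 13
22 = 1 × 13 + 9
13 = 1 × 9 + 4
9 = 2 × 4 + 1
4 = 4 × 1 + 0
Continued fraction: [0; 1, 3, 1, 1, 2, 4]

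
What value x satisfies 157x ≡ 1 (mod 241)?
175

gcd(157, 241) = 1, so the inverse exists.
Extended Euclidean algorithm on (241, 157):
241 = 1 × 157 + 84  ⟹  84 = (1)·241 + (-1)·157
157 = 1 × 84 + 73  ⟹  73 = (-1)·241 + (2)·157
84 = 1 × 73 + 11  ⟹  11 = (2)·241 + (-3)·157
73 = 6 × 11 + 7  ⟹  7 = (-13)·241 + (20)·157
11 = 1 × 7 + 4  ⟹  4 = (15)·241 + (-23)·157
7 = 1 × 4 + 3  ⟹  3 = (-28)·241 + (43)·157
4 = 1 × 3 + 1  ⟹  1 = (43)·241 + (-66)·157
So (-66)·157 ≡ 1 (mod 241), i.e. 157^(-1) ≡ -66 ≡ 175 (mod 241).
Check: 157 × 175 = 27475 ≡ 1 (mod 241)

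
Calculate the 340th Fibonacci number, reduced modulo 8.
3

Matrix identity: Q^n = [[F_(n+1), F_n], [F_n, F_(n-1)]] with Q = [[1,1],[1,0]].
n = 340 = 101010100₂. Square-and-multiply, entries mod 8:
Q^1 = [[1,1],[1,0]]
Q^2 = (Q^1)² = [[2,1],[1,1]]
Q^5 = (Q^2)²·Q = [[0,5],[5,3]]
Q^10 = (Q^5)² = [[1,7],[7,2]]
Q^21 = (Q^10)²·Q = [[7,2],[2,5]]
Q^42 = (Q^21)² = [[5,0],[0,5]]
Q^85 = (Q^42)²·Q = [[1,1],[1,0]]
Q^170 = (Q^85)² = [[2,1],[1,1]]
Q^340 = (Q^170)² = [[5,3],[3,2]]
F_340 mod 8 = Q^340[0][1] = 3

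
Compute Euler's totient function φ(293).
292

293 = 293
φ(n) = n × ∏(1 - 1/p) for each prime p dividing n
φ(293) = 293 × (1 - 1/293) = 292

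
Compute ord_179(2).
178

179 is prime, so ord(2) divides φ(179) = 178.
Divisors of 178: 1, 2, 89, 178.
Repeated squaring: 2^1 ≡ 2, 2^2 ≡ 4, 2^4 ≡ 16, 2^8 ≡ 77, 2^16 ≡ 22, 2^32 ≡ 126, 2^64 ≡ 124, 2^128 ≡ 161 (mod 179).
Test 2^d mod 179 for each divisor d in increasing order:
2^1 ≡ 2
2^2 ≡ 4
2^89 = 2^64·2^16·2^8·2^1 ≡ 178
2^178 = 2^128·2^32·2^16·2^2 ≡ 1  ← first divisor giving 1
The order is 178.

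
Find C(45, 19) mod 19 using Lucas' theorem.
2

Using Lucas' theorem:
Write n=45 and k=19 in base 19:
n in base 19: [2, 7]
k in base 19: [1, 0]
C(45,19) mod 19 = ∏ C(n_i, k_i) mod 19
Digit binomials (mod 19): C(2,1) = 2; C(7,0) = 1
Product: 2 × 1 = 2 ≡ 2 (mod 19)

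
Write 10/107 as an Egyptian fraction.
1/11 + 1/393 + 1/231281 + 1/106981570641

Greedy algorithm:
10/107: ceiling(107/10) = 11, use 1/11
3/1177: ceiling(1177/3) = 393, use 1/393
2/462561: ceiling(462561/2) = 231281, use 1/231281
1/106981570641: ceiling(106981570641/1) = 106981570641, use 1/106981570641
Result: 10/107 = 1/11 + 1/393 + 1/231281 + 1/106981570641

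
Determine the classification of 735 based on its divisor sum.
deficient

Proper divisors of 735: sum = 1 + 3 + 5 + 7 + 15 + 21 + 35 + 49 + 105 + 147 + 245 = 633
Since 633 < 735, 735 is deficient.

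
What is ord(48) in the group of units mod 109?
27

109 is prime, so ord(48) divides φ(109) = 108.
Divisors of 108: 1, 2, 3, 4, 6, 9, 12, 18, 27, 36, 54, 108.
Repeated squaring: 48^1 ≡ 48, 48^2 ≡ 15, 48^4 ≡ 7, 48^8 ≡ 49, 48^16 ≡ 3, 48^32 ≡ 9, 48^64 ≡ 81 (mod 109).
Test 48^d mod 109 for each divisor d in increasing order:
48^1 ≡ 48
48^2 ≡ 15
48^3 = 48^2·48^1 ≡ 66
48^4 ≡ 7
48^6 = 48^4·48^2 ≡ 105
48^9 = 48^8·48^1 ≡ 63
48^12 = 48^8·48^4 ≡ 16
48^18 = 48^16·48^2 ≡ 45
48^27 = 48^16·48^8·48^2·48^1 ≡ 1  ← first divisor giving 1
The order is 27.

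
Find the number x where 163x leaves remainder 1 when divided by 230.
127

gcd(163, 230) = 1, so the inverse exists.
Extended Euclidean algorithm on (230, 163):
230 = 1 × 163 + 67  ⟹  67 = (1)·230 + (-1)·163
163 = 2 × 67 + 29  ⟹  29 = (-2)·230 + (3)·163
67 = 2 × 29 + 9  ⟹  9 = (5)·230 + (-7)·163
29 = 3 × 9 + 2  ⟹  2 = (-17)·230 + (24)·163
9 = 4 × 2 + 1  ⟹  1 = (73)·230 + (-103)·163
So (-103)·163 ≡ 1 (mod 230), i.e. 163^(-1) ≡ -103 ≡ 127 (mod 230).
Check: 163 × 127 = 20701 ≡ 1 (mod 230)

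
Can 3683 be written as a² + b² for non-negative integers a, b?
Not possible

Factorization: 3683 = 29 × 127
By Fermat: n is sum of two squares iff every prime p ≡ 3 (mod 4) appears to even power.
Prime(s) ≡ 3 (mod 4) with odd exponent: [(127, 1)]
Therefore 3683 cannot be expressed as a² + b².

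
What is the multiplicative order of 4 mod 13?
6

13 is prime, so ord(4) divides φ(13) = 12.
Divisors of 12: 1, 2, 3, 4, 6, 12.
Repeated squaring: 4^1 ≡ 4, 4^2 ≡ 3, 4^4 ≡ 9, 4^8 ≡ 3 (mod 13).
Test 4^d mod 13 for each divisor d in increasing order:
4^1 ≡ 4
4^2 ≡ 3
4^3 = 4^2·4^1 ≡ 12
4^4 ≡ 9
4^6 = 4^4·4^2 ≡ 1  ← first divisor giving 1
The order is 6.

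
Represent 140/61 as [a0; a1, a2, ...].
[2; 3, 2, 1, 1, 3]

Euclidean algorithm steps:
140 = 2 × 61 + 18
61 = 3 × 18 + 7
18 = 2 × 7 + 4
7 = 1 × 4 + 3
4 = 1 × 3 + 1
3 = 3 × 1 + 0
Continued fraction: [2; 3, 2, 1, 1, 3]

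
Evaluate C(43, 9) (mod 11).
10

Using Lucas' theorem:
Write n=43 and k=9 in base 11:
n in base 11: [3, 10]
k in base 11: [0, 9]
C(43,9) mod 11 = ∏ C(n_i, k_i) mod 11
Digit binomials (mod 11): C(3,0) = 1; C(10,9) = 10
Product: 1 × 10 = 10 ≡ 10 (mod 11)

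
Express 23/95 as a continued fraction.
[0; 4, 7, 1, 2]

Euclidean algorithm steps:
23 = 0 × 95 + 23
95 = 4 × 23 + 3
23 = 7 × 3 + 2
3 = 1 × 2 + 1
2 = 2 × 1 + 0
Continued fraction: [0; 4, 7, 1, 2]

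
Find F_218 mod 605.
604

Matrix identity: Q^n = [[F_(n+1), F_n], [F_n, F_(n-1)]] with Q = [[1,1],[1,0]].
n = 218 = 11011010₂. Square-and-multiply, entries mod 605:
Q^1 = [[1,1],[1,0]]
Q^3 = (Q^1)²·Q = [[3,2],[2,1]]
Q^6 = (Q^3)² = [[13,8],[8,5]]
Q^13 = (Q^6)²·Q = [[377,233],[233,144]]
Q^27 = (Q^13)²·Q = [[186,398],[398,393]]
Q^54 = (Q^27)² = [[5,542],[542,68]]
Q^109 = (Q^54)²·Q = [[0,364],[364,241]]
Q^218 = (Q^109)² = [[1,604],[604,2]]
F_218 mod 605 = Q^218[0][1] = 604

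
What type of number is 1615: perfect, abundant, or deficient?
deficient

Proper divisors of 1615: sum = 1 + 5 + 17 + 19 + 85 + 95 + 323 = 545
Since 545 < 1615, 1615 is deficient.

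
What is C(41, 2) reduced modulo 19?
3

Using Lucas' theorem:
Write n=41 and k=2 in base 19:
n in base 19: [2, 3]
k in base 19: [0, 2]
C(41,2) mod 19 = ∏ C(n_i, k_i) mod 19
Digit binomials (mod 19): C(2,0) = 1; C(3,2) = 3
Product: 1 × 3 = 3 ≡ 3 (mod 19)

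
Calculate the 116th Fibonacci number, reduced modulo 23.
3

Matrix identity: Q^n = [[F_(n+1), F_n], [F_n, F_(n-1)]] with Q = [[1,1],[1,0]].
n = 116 = 1110100₂. Square-and-multiply, entries mod 23:
Q^1 = [[1,1],[1,0]]
Q^3 = (Q^1)²·Q = [[3,2],[2,1]]
Q^7 = (Q^3)²·Q = [[21,13],[13,8]]
Q^14 = (Q^7)² = [[12,9],[9,3]]
Q^29 = (Q^14)²·Q = [[15,18],[18,20]]
Q^58 = (Q^29)² = [[20,9],[9,11]]
Q^116 = (Q^58)² = [[21,3],[3,18]]
F_116 mod 23 = Q^116[0][1] = 3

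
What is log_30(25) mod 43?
16

Baby-step giant-step with step n = ⌈√43⌉ = 7.
Baby steps 30^j mod 43 (j:value) for j=0..6: 0:1, 1:30, 2:40, 3:39, 4:9, 5:12, 6:16.
Giant-step multiplier: 30^(-7) ≡ 30^(42-7) = 30^35 ≡ 37 (mod 43).
Giant steps γ_i = 25·37^i mod 43: γ_0=25, γ_1=22, γ_2=40 (in table at j=2).
x = i·n + j = 2·7 + 2 = 16.
Check: 30^16 ≡ 25 (mod 43).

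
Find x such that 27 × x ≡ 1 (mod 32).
19

gcd(27, 32) = 1, so the inverse exists.
Extended Euclidean algorithm on (32, 27):
32 = 1 × 27 + 5  ⟹  5 = (1)·32 + (-1)·27
27 = 5 × 5 + 2  ⟹  2 = (-5)·32 + (6)·27
5 = 2 × 2 + 1  ⟹  1 = (11)·32 + (-13)·27
So (-13)·27 ≡ 1 (mod 32), i.e. 27^(-1) ≡ -13 ≡ 19 (mod 32).
Check: 27 × 19 = 513 ≡ 1 (mod 32)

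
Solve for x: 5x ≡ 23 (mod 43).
x ≡ 39 (mod 43)

gcd(5, 43) = 1, which divides 23, so solutions exist.
Find 5^(-1) mod 43 by the extended Euclidean algorithm:
43 = 8 × 5 + 3  ⟹  3 = (1)·43 + (-8)·5
5 = 1 × 3 + 2  ⟹  2 = (-1)·43 + (9)·5
3 = 1 × 2 + 1  ⟹  1 = (2)·43 + (-17)·5
So (-17)·5 ≡ 1 (mod 43), i.e. 5^(-1) ≡ -17 ≡ 26 (mod 43).
x ≡ 26 × 23 = 598 ≡ 39 (mod 43).
Check: 5 × 39 = 195 ≡ 23 (mod 43).
Unique solution: x ≡ 39 (mod 43)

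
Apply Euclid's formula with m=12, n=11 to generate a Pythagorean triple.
(23, 264, 265)

Euclid's formula: a = m² - n², b = 2mn, c = m² + n²
m = 12, n = 11
a = 12² - 11² = 144 - 121 = 23
b = 2 × 12 × 11 = 264
c = 12² + 11² = 144 + 121 = 265
Verification: 23² + 264² = 529 + 69696 = 70225 = 265² ✓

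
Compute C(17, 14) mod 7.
1

Using Lucas' theorem:
Write n=17 and k=14 in base 7:
n in base 7: [2, 3]
k in base 7: [2, 0]
C(17,14) mod 7 = ∏ C(n_i, k_i) mod 7
Digit binomials (mod 7): C(2,2) = 1; C(3,0) = 1
Product: 1 × 1 = 1 ≡ 1 (mod 7)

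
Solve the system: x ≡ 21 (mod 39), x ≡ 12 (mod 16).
60

Using Chinese Remainder Theorem:
M = 39 × 16 = 624
M1 = 16, M2 = 39
y1 = 16^(-1) mod 39 = 22
y2 = 39^(-1) mod 16 = 7
x = (21×16×22 + 12×39×7) mod 624 = 60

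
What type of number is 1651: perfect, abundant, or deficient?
deficient

Proper divisors of 1651: sum = 1 + 13 + 127 = 141
Since 141 < 1651, 1651 is deficient.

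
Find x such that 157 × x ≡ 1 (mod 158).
157

gcd(157, 158) = 1, so the inverse exists.
Extended Euclidean algorithm on (158, 157):
158 = 1 × 157 + 1  ⟹  1 = (1)·158 + (-1)·157
So (-1)·157 ≡ 1 (mod 158), i.e. 157^(-1) ≡ -1 ≡ 157 (mod 158).
Check: 157 × 157 = 24649 ≡ 1 (mod 158)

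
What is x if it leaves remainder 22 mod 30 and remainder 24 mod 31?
892

Using Chinese Remainder Theorem:
M = 30 × 31 = 930
M1 = 31, M2 = 30
y1 = 31^(-1) mod 30 = 1
y2 = 30^(-1) mod 31 = 30
x = (22×31×1 + 24×30×30) mod 930 = 892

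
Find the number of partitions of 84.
26543660

p(n) counts ways to write n as a sum of positive integers (order ignored).
Euler's pentagonal recurrence: p(k) = p(k-1) + p(k-2) - p(k-5) - p(k-7) + p(k-12) + p(k-15) - ... (offsets j(3j∓1)/2, signs ++--, p(0)=1, p(<0)=0).
DP table for k = 0..83: p(0)=1, p(1)=1, p(2)=2, p(3)=3, p(4)=5, p(5)=7, p(6)=11, p(7)=15, p(8)=22, p(9)=30, p(10)=42, p(11)=56, p(12)=77, p(13)=101, p(14)=135, p(15)=176, p(16)=231, p(17)=297, p(18)=385, p(19)=490, p(20)=627, p(21)=792, p(22)=1002, p(23)=1255, p(24)=1575, p(25)=1958, p(26)=2436, p(27)=3010, p(28)=3718, p(29)=4565, p(30)=5604, p(31)=6842, p(32)=8349, p(33)=10143, p(34)=12310, p(35)=14883, p(36)=17977, p(37)=21637, p(38)=26015, p(39)=31185, p(40)=37338, p(41)=44583, p(42)=53174, p(43)=63261, p(44)=75175, p(45)=89134, p(46)=105558, p(47)=124754, p(48)=147273, p(49)=173525, p(50)=204226, p(51)=239943, p(52)=281589, p(53)=329931, p(54)=386155, p(55)=451276, p(56)=526823, p(57)=614154, p(58)=715220, p(59)=831820, p(60)=966467, p(61)=1121505, p(62)=1300156, p(63)=1505499, p(64)=1741630, p(65)=2012558, p(66)=2323520, p(67)=2679689, p(68)=3087735, p(69)=3554345, p(70)=4087968, p(71)=4697205, p(72)=5392783, p(73)=6185689, p(74)=7089500, p(75)=8118264, p(76)=9289091, p(77)=10619863, p(78)=12132164, p(79)=13848650, p(80)=15796476, p(81)=18004327, p(82)=20506255, p(83)=23338469.
Final step: p(84) = p(83) + p(82) - p(79) - p(77) + p(72) + p(69) - p(62) - p(58) + p(49) + p(44) - p(33) - p(27) + p(14) + p(7)
= 23338469 + 20506255 - 13848650 - 10619863 + 5392783 + 3554345 - 1300156 - 715220 + 173525 + 75175 - 10143 - 3010 + 135 + 15
= 26543660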